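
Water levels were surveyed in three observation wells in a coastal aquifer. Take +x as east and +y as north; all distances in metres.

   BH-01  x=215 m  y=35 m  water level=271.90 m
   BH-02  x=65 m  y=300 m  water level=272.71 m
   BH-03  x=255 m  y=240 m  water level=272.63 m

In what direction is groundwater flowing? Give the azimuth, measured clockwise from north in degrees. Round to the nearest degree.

191°

Differences from BH-01: to BH-02 (Δx, Δy, Δh) = (-150, 265, +0.81); to BH-03 = (40, 205, +0.73).
Solve a·Δx + b·Δy = Δh: det = (-150)·205 − 40·265 = -41350.
∂h/∂x = [(+0.81)·205 − (+0.73)·265] / -41350 = +0.0006626
∂h/∂y = [(-150)·(+0.73) − 40·(+0.81)] / -41350 = +0.003432
Flow direction (−∇h) has components (-0.0006626 E, -0.003432 N).
Azimuth = atan2(E, N) = atan2(-0.0006626, -0.003432) = 190.9° ≈ 191°.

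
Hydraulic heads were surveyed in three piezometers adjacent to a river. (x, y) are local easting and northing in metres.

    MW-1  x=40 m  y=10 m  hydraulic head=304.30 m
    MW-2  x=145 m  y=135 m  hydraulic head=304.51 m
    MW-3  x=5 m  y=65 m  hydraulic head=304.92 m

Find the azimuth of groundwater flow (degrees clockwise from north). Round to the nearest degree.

138°

Differences from MW-1: to MW-2 (Δx, Δy, Δh) = (105, 125, +0.21); to MW-3 = (-35, 55, +0.62).
Solve a·Δx + b·Δy = Δh: det = 105·55 − (-35)·125 = 10150.
∂h/∂x = [(+0.21)·55 − (+0.62)·125] / 10150 = -0.006498
∂h/∂y = [105·(+0.62) − (-35)·(+0.21)] / 10150 = +0.007138
Flow direction (−∇h) has components (+0.006498 E, -0.007138 N).
Azimuth = atan2(E, N) = atan2(+0.006498, -0.007138) = 137.7° ≈ 138°.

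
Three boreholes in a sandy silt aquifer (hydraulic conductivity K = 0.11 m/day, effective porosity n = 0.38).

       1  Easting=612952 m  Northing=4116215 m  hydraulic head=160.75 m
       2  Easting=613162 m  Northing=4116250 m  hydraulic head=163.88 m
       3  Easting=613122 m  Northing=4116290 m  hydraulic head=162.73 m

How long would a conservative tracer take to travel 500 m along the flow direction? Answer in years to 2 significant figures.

Differences from 1: to 2 (Δx, Δy, Δh) = (210, 35, +3.13); to 3 = (170, 75, +1.98).
Determinant of the coordinate differences = 210·75 − 170·35 = 9800.
∂h/∂x = [(+3.13)·75 − (+1.98)·35] / 9800 = +0.01688
∂h/∂y = [210·(+1.98) − 170·(+3.13)] / 9800 = -0.01187
|∇h| = √(0.01688² + -0.01187²) = 0.02064
Seepage velocity v = K·i/n = 0.11 × 0.02064 / 0.38 = 0.005975 m/day.
t = 500 / 0.005975 = 8.368e+04 days = 229 years.

230 years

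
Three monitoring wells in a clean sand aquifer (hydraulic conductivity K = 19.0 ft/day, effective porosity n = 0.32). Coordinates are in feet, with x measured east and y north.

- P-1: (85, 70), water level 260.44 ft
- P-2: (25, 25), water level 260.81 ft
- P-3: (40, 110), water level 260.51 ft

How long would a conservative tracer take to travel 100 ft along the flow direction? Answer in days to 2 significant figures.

340 days

With h = a·x + b·y + c and P-1 as origin, the differences give:
  (-60)·a + (-45)·b = +0.37
  (-45)·a + 40·b = +0.07
Eliminate b (×40 and ×(-45), subtract): -4425·a = 17.950 → a = ∂h/∂x = -0.004056
Back-substitute: b = ∂h/∂y = -0.002814.
|∇h| = √(-0.004056² + -0.002814²) = 0.004937
Seepage velocity v = K·i/n = 19.0 × 0.004937 / 0.32 = 0.2931 ft/day.
t = 100 / 0.2931 = 341.2 days.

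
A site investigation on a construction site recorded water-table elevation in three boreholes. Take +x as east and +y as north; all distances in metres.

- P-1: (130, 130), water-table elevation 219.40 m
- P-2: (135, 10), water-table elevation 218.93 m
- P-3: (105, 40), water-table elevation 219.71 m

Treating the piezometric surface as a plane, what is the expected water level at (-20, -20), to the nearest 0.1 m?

Taking P-1 as reference: P-2−P-1 = (5, -120, -0.47); P-3−P-1 = (-25, -90, +0.31).
Solve a·Δx + b·Δy = Δh: det = 5·(-90) − (-25)·(-120) = -3450.
∂h/∂x = [(-0.47)·(-90) − (+0.31)·(-120)] / -3450 = -0.02304
∂h/∂y = [5·(+0.31) − (-25)·(-0.47)] / -3450 = +0.002957
h(-20, -20) = 219.40 + (-0.02304)·(-150) + (+0.002957)·(-150) = 219.40 +3.457 -0.443 = 222.413 m.

222.4 m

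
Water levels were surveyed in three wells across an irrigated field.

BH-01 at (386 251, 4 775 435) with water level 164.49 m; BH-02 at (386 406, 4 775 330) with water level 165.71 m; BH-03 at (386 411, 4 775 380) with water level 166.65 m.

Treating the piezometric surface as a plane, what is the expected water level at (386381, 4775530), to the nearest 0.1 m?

168.6 m

With h = a·x + b·y + c and BH-01 as origin, the differences give:
  155·a + (-105)·b = +1.22
  160·a + (-55)·b = +2.16
Eliminate b (×(-55) and ×(-105), subtract): 8275·a = 159.700 → a = ∂h/∂x = +0.01930
Back-substitute: b = ∂h/∂y = +0.01687.
h(386381, 4775530) = 164.49 + (+0.01930)·(130) + (+0.01687)·(95) = 164.49 +2.509 +1.603 = 168.602 m.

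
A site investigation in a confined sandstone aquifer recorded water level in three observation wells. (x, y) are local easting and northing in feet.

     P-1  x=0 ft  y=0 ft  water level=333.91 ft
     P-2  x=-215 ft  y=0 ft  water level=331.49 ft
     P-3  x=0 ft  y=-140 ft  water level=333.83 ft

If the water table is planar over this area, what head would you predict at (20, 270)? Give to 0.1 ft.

334.3 ft

∂h/∂x = (331.49 − 333.91) / (-215 − 0) = +0.01126
∂h/∂y = (333.83 − 333.91) / (-140 − 0) = +0.0005714
h(20, 270) = 333.91 + (+0.01126)·(20) + (+0.0005714)·(270) = 333.91 +0.225 +0.154 = 334.289 ft.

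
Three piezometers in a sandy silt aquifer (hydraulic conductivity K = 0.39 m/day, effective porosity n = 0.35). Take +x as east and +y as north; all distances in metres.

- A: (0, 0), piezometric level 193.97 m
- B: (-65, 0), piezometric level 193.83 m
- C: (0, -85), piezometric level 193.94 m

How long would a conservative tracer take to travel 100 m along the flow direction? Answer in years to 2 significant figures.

∂h/∂x = (193.83 − 193.97) / (-65 − 0) = +0.002154
∂h/∂y = (193.94 − 193.97) / (-85 − 0) = +0.0003529
|∇h| = √(0.002154² + 0.0003529²) = 0.002183
Seepage velocity v = K·i/n = 0.39 × 0.002183 / 0.35 = 0.002432 m/day.
t = 100 / 0.002432 = 4.112e+04 days = 113 years.

110 years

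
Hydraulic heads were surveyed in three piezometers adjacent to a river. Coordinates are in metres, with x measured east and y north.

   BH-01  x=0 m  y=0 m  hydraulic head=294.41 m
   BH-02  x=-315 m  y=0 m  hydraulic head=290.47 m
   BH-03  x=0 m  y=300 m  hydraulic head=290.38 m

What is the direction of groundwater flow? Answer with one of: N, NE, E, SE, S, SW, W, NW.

NW

∂h/∂x = (290.47 − 294.41) / (-315 − 0) = +0.01251
∂h/∂y = (290.38 − 294.41) / (300 − 0) = -0.01343
Flow = −∇h = (-0.01251 east, +0.01343 north), which points northwest.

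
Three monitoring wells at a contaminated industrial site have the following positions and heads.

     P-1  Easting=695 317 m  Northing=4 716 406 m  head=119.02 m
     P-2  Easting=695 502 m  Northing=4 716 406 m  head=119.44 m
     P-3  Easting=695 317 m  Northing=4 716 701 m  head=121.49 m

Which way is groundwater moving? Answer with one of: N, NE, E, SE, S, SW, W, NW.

S

∂h/∂x = (119.44 − 119.02) / (695502 − 695317) = +0.002270
∂h/∂y = (121.49 − 119.02) / (4716701 − 4716406) = +0.008373
Flow = −∇h = (-0.002270 east, -0.008373 north), which points south.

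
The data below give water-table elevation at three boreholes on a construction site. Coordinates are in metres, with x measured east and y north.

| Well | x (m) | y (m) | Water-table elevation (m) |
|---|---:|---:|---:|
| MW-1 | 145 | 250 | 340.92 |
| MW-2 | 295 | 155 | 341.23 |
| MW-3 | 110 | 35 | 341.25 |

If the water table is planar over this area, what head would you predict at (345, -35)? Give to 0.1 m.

Differences from MW-1: to MW-2 (Δx, Δy, Δh) = (150, -95, +0.31); to MW-3 = (-35, -215, +0.33).
Determinant of the coordinate differences = 150·(-215) − (-35)·(-95) = -35575.
∂h/∂x = [(+0.31)·(-215) − (+0.33)·(-95)] / -35575 = +0.0009923
∂h/∂y = [150·(+0.33) − (-35)·(+0.31)] / -35575 = -0.001696
h(345, -35) = 340.92 + (+0.0009923)·(200) + (-0.001696)·(-285) = 340.92 +0.198 +0.483 = 341.602 m.

341.6 m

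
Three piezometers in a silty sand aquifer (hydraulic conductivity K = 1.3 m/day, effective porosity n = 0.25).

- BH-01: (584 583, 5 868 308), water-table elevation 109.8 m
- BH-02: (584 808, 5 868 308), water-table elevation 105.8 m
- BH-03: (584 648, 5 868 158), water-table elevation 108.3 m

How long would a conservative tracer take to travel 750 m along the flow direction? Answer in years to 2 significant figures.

Taking BH-01 as reference: BH-02−BH-01 = (225, 0, -4.0); BH-03−BH-01 = (65, -150, -1.5).
Solve a·Δx + b·Δy = Δh: det = 225·(-150) − 65·0 = -33750.
∂h/∂x = [(-4.0)·(-150) − (-1.5)·0] / -33750 = -0.01778
∂h/∂y = [225·(-1.5) − 65·(-4.0)] / -33750 = +0.002296
|∇h| = √(-0.01778² + 0.002296²) = 0.01793
Seepage velocity v = K·i/n = 1.3 × 0.01793 / 0.25 = 0.09324 m/day.
t = 750 / 0.09324 = 8044 days = 22 years.

22 years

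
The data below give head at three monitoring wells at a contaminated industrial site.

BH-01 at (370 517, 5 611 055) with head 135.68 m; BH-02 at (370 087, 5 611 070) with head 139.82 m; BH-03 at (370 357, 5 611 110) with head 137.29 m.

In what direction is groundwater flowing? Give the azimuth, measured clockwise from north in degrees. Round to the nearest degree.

098°

Differences from BH-01: to BH-02 (Δx, Δy, Δh) = (-430, 15, +4.14); to BH-03 = (-160, 55, +1.61).
Solve a·Δx + b·Δy = Δh: det = (-430)·55 − (-160)·15 = -21250.
∂h/∂x = [(+4.14)·55 − (+1.61)·15] / -21250 = -0.009579
∂h/∂y = [(-430)·(+1.61) − (-160)·(+4.14)] / -21250 = +0.001407
Flow direction (−∇h) has components (+0.009579 E, -0.001407 N).
Azimuth = atan2(E, N) = atan2(+0.009579, -0.001407) = 98.4° ≈ 098°.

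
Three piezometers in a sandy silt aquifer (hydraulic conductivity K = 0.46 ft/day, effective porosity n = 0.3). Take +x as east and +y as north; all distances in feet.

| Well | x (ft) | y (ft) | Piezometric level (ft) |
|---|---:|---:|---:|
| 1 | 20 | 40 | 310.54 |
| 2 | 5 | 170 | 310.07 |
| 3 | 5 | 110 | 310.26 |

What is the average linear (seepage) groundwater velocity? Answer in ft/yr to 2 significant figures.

2.8 ft/yr

Differences from 1: to 2 (Δx, Δy, Δh) = (-15, 130, -0.47); to 3 = (-15, 70, -0.28).
Solve a·Δx + b·Δy = Δh: det = (-15)·70 − (-15)·130 = 900.
∂h/∂x = [(-0.47)·70 − (-0.28)·130] / 900 = +0.003889
∂h/∂y = [(-15)·(-0.28) − (-15)·(-0.47)] / 900 = -0.003167
|∇h| = √(0.003889² + -0.003167²) = 0.005015
Seepage velocity v = K·i/n = 0.46 × 0.005015 / 0.3 = 0.00769 ft/day = 2.809 ft/yr.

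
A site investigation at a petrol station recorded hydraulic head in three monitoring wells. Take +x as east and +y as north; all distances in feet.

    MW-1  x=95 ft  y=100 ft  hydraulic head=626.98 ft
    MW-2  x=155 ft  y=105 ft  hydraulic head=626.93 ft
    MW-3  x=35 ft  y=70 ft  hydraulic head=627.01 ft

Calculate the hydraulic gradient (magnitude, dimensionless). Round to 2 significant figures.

0.0012

Three-point gradient (reference MW-1): Δ to MW-2 = (60, 5, -0.05), Δ to MW-3 = (-60, -30, +0.03).
∂h/∂x = -0.0009000, ∂h/∂y = +0.0008000 (det = -1500).
|∇h| = √(-0.0009000² + 0.0008000²) = 0.001204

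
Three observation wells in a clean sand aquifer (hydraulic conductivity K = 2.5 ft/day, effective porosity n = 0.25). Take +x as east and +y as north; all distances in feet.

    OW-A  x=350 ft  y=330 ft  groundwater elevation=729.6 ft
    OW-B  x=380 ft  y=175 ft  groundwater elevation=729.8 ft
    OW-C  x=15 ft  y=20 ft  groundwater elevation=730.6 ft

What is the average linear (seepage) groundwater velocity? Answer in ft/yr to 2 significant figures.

8.0 ft/yr

Three-point gradient (reference OW-A): Δ to OW-B = (30, -155, +0.2), Δ to OW-C = (-335, -310, +1.0).
∂h/∂x = -0.001519, ∂h/∂y = -0.001584 (det = -61225).
|∇h| = √(-0.001519² + -0.001584²) = 0.002195
Seepage velocity v = K·i/n = 2.5 × 0.002195 / 0.25 = 0.02195 ft/day = 8.017 ft/yr.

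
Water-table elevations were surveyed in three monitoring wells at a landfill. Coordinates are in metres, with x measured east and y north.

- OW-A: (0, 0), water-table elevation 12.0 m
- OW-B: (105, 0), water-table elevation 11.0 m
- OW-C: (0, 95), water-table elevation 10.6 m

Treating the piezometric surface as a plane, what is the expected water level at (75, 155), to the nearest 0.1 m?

9.0 m

∂h/∂x = (11.0 − 12.0) / (105 − 0) = -0.009524
∂h/∂y = (10.6 − 12.0) / (95 − 0) = -0.01474
h(75, 155) = 12.0 + (-0.009524)·(75) + (-0.01474)·(155) = 12.0 -0.714 -2.284 = 9.002 m.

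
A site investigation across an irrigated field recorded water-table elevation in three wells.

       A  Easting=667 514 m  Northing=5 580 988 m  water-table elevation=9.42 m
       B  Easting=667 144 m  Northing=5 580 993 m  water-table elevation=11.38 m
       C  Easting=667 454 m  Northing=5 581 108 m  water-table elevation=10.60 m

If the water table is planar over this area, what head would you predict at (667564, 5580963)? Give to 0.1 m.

9.0 m

With h = a·x + b·y + c and A as origin, the differences give:
  (-370)·a + 5·b = +1.96
  (-60)·a + 120·b = +1.18
Eliminate b (×120 and ×5, subtract): -44100·a = 229.300 → a = ∂h/∂x = -0.005200
Back-substitute: b = ∂h/∂y = +0.007234.
h(667564, 5580963) = 9.42 + (-0.005200)·(50) + (+0.007234)·(-25) = 9.42 -0.260 -0.181 = 8.979 m.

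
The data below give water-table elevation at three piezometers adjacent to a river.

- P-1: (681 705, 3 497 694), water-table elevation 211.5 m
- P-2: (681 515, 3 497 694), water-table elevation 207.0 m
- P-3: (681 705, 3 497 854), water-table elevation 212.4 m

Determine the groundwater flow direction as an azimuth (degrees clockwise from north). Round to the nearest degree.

∂h/∂x = (207.0 − 211.5) / (681515 − 681705) = +0.02368
∂h/∂y = (212.4 − 211.5) / (3497854 − 3497694) = +0.005625
Flow direction (−∇h) has components (-0.02368 E, -0.005625 N).
Azimuth = atan2(E, N) = atan2(-0.02368, -0.005625) = 256.6° ≈ 257°.

257°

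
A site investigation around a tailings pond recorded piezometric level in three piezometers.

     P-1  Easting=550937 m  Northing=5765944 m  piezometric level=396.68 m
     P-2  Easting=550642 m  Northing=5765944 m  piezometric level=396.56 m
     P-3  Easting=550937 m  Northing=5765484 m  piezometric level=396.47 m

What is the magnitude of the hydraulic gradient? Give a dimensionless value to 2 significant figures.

∂h/∂x = (396.56 − 396.68) / (550642 − 550937) = +0.0004068
∂h/∂y = (396.47 − 396.68) / (5765484 − 5765944) = +0.0004565
|∇h| = √(0.0004068² + 0.0004565²) = 0.0006115

0.00061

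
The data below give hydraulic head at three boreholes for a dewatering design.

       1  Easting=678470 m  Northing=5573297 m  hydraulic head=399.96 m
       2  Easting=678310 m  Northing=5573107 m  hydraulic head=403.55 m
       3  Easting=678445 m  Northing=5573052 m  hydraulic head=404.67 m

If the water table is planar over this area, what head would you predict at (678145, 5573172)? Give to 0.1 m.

402.2 m

Differences from 1: to 2 (Δx, Δy, Δh) = (-160, -190, +3.59); to 3 = (-25, -245, +4.71).
Determinant of the coordinate differences = (-160)·(-245) − (-25)·(-190) = 34450.
∂h/∂x = [(+3.59)·(-245) − (+4.71)·(-190)] / 34450 = +0.0004456
∂h/∂y = [(-160)·(+4.71) − (-25)·(+3.59)] / 34450 = -0.01927
h(678145, 5573172) = 399.96 + (+0.0004456)·(-325) + (-0.01927)·(-125) = 399.96 -0.145 +2.409 = 402.224 m.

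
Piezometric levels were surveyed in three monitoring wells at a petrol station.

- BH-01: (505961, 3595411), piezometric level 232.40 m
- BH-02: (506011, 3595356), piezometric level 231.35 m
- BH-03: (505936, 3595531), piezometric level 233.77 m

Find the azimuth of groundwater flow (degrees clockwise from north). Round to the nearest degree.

Taking BH-01 as reference: BH-02−BH-01 = (50, -55, -1.05); BH-03−BH-01 = (-25, 120, +1.37).
Determinant of the coordinate differences = 50·120 − (-25)·(-55) = 4625.
∂h/∂x = [(-1.05)·120 − (+1.37)·(-55)] / 4625 = -0.01095
∂h/∂y = [50·(+1.37) − (-25)·(-1.05)] / 4625 = +0.009135
Flow direction (−∇h) has components (+0.01095 E, -0.009135 N).
Azimuth = atan2(E, N) = atan2(+0.01095, -0.009135) = 129.8° ≈ 130°.

130°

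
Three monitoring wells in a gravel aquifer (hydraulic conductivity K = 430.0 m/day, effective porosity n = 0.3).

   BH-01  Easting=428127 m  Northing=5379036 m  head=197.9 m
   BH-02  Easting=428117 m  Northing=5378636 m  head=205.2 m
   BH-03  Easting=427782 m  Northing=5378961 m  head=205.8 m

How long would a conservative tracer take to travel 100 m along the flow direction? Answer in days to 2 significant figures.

2.7 days

Differences from BH-01: to BH-02 (Δx, Δy, Δh) = (-10, -400, +7.3); to BH-03 = (-345, -75, +7.9).
Solve a·Δx + b·Δy = Δh: det = (-10)·(-75) − (-345)·(-400) = -137250.
∂h/∂x = [(+7.3)·(-75) − (+7.9)·(-400)] / -137250 = -0.01903
∂h/∂y = [(-10)·(+7.9) − (-345)·(+7.3)] / -137250 = -0.01777
|∇h| = √(-0.01903² + -0.01777²) = 0.02604
Seepage velocity v = K·i/n = 430.0 × 0.02604 / 0.3 = 37.32 m/day.
t = 100 / 37.32 = 2.68 days.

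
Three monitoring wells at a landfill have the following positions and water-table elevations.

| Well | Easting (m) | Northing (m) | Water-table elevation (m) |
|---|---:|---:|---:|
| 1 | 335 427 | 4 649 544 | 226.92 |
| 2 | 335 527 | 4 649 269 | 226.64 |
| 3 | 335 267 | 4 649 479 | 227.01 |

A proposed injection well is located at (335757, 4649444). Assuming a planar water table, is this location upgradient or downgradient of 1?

Differences from 1: to 2 (Δx, Δy, Δh) = (100, -275, -0.28); to 3 = (-160, -65, +0.09).
Solve a·Δx + b·Δy = Δh: det = 100·(-65) − (-160)·(-275) = -50500.
∂h/∂x = [(-0.28)·(-65) − (+0.09)·(-275)] / -50500 = -0.0008505
∂h/∂y = [100·(+0.09) − (-160)·(-0.28)] / -50500 = +0.0007089
Head at (335757, 4649444) = 226.92 + (-0.0008505)·(330) + (+0.0007089)·(-100) = 226.57 m.
That is lower than the 226.92 m at 1, so the point is downgradient.

downgradient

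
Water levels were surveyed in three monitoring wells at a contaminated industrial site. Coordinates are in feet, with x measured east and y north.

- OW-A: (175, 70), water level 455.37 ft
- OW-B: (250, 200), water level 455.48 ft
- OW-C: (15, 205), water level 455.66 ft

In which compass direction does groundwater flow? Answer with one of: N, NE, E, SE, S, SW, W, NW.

Taking OW-A as reference: OW-B−OW-A = (75, 130, +0.11); OW-C−OW-A = (-160, 135, +0.29).
Solve a·Δx + b·Δy = Δh: det = 75·135 − (-160)·130 = 30925.
∂h/∂x = [(+0.11)·135 − (+0.29)·130] / 30925 = -0.0007389
∂h/∂y = [75·(+0.29) − (-160)·(+0.11)] / 30925 = +0.001272
Flow = −∇h = (+0.0007389 east, -0.001272 north), which points southeast.

SE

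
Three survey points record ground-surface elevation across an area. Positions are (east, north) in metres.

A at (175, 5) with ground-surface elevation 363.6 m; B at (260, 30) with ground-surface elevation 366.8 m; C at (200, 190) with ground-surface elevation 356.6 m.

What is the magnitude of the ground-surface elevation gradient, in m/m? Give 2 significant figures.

With z = a·x + b·y + c and A as origin, the differences give:
  85·a + 25·b = +3.2
  25·a + 185·b = -7.0
Eliminate b (×185 and ×25, subtract): 15100·a = 767.00 → a = ∂z/∂x = +0.05079
Back-substitute: b = ∂z/∂y = -0.04470.
|∇f| = √(0.05079² + -0.04470²) = 0.06766 m/m

0.068 m/m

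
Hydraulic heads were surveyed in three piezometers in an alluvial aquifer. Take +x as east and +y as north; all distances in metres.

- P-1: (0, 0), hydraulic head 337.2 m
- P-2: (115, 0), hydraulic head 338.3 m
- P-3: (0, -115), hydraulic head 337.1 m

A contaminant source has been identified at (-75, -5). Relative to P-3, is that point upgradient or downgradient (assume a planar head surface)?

downgradient

∂h/∂x = (338.3 − 337.2) / (115 − 0) = +0.009565
∂h/∂y = (337.1 − 337.2) / (-115 − 0) = +0.0008696
Head at (-75, -5) = 337.2 + (+0.009565)·(-75) + (+0.0008696)·(-5) = 336.48 m.
That is lower than the 337.1 m at P-3, so the point is downgradient.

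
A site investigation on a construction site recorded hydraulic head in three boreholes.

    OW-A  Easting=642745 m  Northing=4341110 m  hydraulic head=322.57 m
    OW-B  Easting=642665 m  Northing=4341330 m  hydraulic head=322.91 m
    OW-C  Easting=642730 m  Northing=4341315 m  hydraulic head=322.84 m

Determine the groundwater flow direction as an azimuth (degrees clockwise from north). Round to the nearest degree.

Differences from OW-A: to OW-B (Δx, Δy, Δh) = (-80, 220, +0.34); to OW-C = (-15, 205, +0.27).
Determinant of the coordinate differences = (-80)·205 − (-15)·220 = -13100.
∂h/∂x = [(+0.34)·205 − (+0.27)·220] / -13100 = -0.0007863
∂h/∂y = [(-80)·(+0.27) − (-15)·(+0.34)] / -13100 = +0.001260
Flow direction (−∇h) has components (+0.0007863 E, -0.001260 N).
Azimuth = atan2(E, N) = atan2(+0.0007863, -0.001260) = 148.0° ≈ 148°.

148°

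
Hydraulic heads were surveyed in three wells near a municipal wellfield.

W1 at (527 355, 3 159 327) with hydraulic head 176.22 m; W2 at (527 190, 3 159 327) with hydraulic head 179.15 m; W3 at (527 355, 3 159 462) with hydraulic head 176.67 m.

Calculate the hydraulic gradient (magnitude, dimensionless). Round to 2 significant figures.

∂h/∂x = (179.15 − 176.22) / (527190 − 527355) = -0.01776
∂h/∂y = (176.67 − 176.22) / (3159462 − 3159327) = +0.003333
|∇h| = √(-0.01776² + 0.003333²) = 0.01807

0.018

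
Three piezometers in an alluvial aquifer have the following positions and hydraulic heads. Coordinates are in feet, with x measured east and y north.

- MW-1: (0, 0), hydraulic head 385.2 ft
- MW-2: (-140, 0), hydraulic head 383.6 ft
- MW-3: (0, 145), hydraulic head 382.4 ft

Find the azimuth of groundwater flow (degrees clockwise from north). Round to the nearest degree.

∂h/∂x = (383.6 − 385.2) / (-140 − 0) = +0.01143
∂h/∂y = (382.4 − 385.2) / (145 − 0) = -0.01931
Flow direction (−∇h) has components (-0.01143 E, +0.01931 N).
Azimuth = atan2(E, N) = atan2(-0.01143, +0.01931) = 329.4° ≈ 329°.

329°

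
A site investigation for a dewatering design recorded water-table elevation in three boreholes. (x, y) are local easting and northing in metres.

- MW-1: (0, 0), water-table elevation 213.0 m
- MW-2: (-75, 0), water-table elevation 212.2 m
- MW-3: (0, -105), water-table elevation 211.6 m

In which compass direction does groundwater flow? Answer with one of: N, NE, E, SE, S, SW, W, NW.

SW

∂h/∂x = (212.2 − 213.0) / (-75 − 0) = +0.01067
∂h/∂y = (211.6 − 213.0) / (-105 − 0) = +0.01333
Flow = −∇h = (-0.01067 east, -0.01333 north), which points southwest.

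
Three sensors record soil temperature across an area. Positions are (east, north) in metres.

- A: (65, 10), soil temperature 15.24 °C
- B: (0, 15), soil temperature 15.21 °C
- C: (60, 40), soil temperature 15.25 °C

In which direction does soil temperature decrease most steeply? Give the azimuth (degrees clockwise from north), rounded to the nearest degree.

Differences from A: to B (Δx, Δy, Δh) = (-65, 5, -0.03); to C = (-5, 30, +0.01).
Solve a·Δx + b·Δy = ΔT: det = (-65)·30 − (-5)·5 = -1925.
∂T/∂x = [(-0.03)·30 − (+0.01)·5] / -1925 = +0.0004935
∂T/∂y = [(-65)·(+0.01) − (-5)·(-0.03)] / -1925 = +0.0004156
Steepest decrease is along −∇f: components (-0.0004935 E, -0.0004156 N).
Azimuth = atan2(-0.0004935, -0.0004156) = 229.9° ≈ 230°.

230°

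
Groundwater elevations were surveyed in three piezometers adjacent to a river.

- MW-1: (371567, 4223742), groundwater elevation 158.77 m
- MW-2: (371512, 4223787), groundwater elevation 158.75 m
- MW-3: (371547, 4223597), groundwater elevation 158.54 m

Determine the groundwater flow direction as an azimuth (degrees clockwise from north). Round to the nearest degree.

227°

Taking MW-1 as reference: MW-2−MW-1 = (-55, 45, -0.02); MW-3−MW-1 = (-20, -145, -0.23).
Determinant of the coordinate differences = (-55)·(-145) − (-20)·45 = 8875.
∂h/∂x = [(-0.02)·(-145) − (-0.23)·45] / 8875 = +0.001493
∂h/∂y = [(-55)·(-0.23) − (-20)·(-0.02)] / 8875 = +0.001380
Flow direction (−∇h) has components (-0.001493 E, -0.001380 N).
Azimuth = atan2(E, N) = atan2(-0.001493, -0.001380) = 227.2° ≈ 227°.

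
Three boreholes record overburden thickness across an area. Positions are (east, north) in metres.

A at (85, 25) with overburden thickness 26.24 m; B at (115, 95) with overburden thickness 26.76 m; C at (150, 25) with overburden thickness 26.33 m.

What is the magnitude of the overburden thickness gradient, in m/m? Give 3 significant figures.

Differences from A: to B (Δx, Δy, Δh) = (30, 70, +0.52); to C = (65, 0, +0.09).
Determinant of the coordinate differences = 30·0 − 65·70 = -4550.
∂d/∂x = [(+0.52)·0 − (+0.09)·70] / -4550 = +0.001385
∂d/∂y = [30·(+0.09) − 65·(+0.52)] / -4550 = +0.006835
|∇f| = √(0.001385² + 0.006835²) = 0.006974 m/m

0.00697 m/m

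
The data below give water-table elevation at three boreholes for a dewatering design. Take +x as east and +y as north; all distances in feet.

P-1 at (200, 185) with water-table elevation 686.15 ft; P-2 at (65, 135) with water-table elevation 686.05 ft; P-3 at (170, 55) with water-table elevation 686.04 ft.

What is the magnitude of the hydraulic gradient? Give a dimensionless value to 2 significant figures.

0.00087

Differences from P-1: to P-2 (Δx, Δy, Δh) = (-135, -50, -0.10); to P-3 = (-30, -130, -0.11).
Solve a·Δx + b·Δy = Δh: det = (-135)·(-130) − (-30)·(-50) = 16050.
∂h/∂x = [(-0.10)·(-130) − (-0.11)·(-50)] / 16050 = +0.0004673
∂h/∂y = [(-135)·(-0.11) − (-30)·(-0.10)] / 16050 = +0.0007383
|∇h| = √(0.0004673² + 0.0007383²) = 0.0008738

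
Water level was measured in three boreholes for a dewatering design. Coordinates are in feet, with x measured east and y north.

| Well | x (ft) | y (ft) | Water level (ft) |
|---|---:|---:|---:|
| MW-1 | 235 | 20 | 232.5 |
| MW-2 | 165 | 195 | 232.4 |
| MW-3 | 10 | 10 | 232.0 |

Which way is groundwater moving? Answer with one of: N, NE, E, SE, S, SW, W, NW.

With h = a·x + b·y + c and MW-1 as origin, the differences give:
  (-70)·a + 175·b = -0.1
  (-225)·a + (-10)·b = -0.5
Eliminate b (×(-10) and ×175, subtract): 40075·a = 88.50 → a = ∂h/∂x = +0.002208
Back-substitute: b = ∂h/∂y = +0.0003119.
Flow = −∇h = (-0.002208 east, -0.0003119 north), which points west.

W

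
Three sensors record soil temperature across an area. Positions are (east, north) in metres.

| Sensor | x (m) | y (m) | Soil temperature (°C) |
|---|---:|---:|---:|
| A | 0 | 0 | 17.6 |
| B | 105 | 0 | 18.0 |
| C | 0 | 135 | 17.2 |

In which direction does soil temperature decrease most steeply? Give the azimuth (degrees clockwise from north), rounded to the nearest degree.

308°

∂T/∂x = (18.0 − 17.6) / (105 − 0) = +0.003810
∂T/∂y = (17.2 − 17.6) / (135 − 0) = -0.002963
Steepest decrease is along −∇f: components (-0.003810 E, +0.002963 N).
Azimuth = atan2(-0.003810, +0.002963) = 307.9° ≈ 308°.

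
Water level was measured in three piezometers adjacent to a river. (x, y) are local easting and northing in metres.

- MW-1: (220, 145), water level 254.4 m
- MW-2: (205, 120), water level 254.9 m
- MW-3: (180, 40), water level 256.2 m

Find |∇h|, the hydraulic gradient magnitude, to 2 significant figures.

0.018

Taking MW-1 as reference: MW-2−MW-1 = (-15, -25, +0.5); MW-3−MW-1 = (-40, -105, +1.8).
Solve a·Δx + b·Δy = Δh: det = (-15)·(-105) − (-40)·(-25) = 575.
∂h/∂x = [(+0.5)·(-105) − (+1.8)·(-25)] / 575 = -0.01304
∂h/∂y = [(-15)·(+1.8) − (-40)·(+0.5)] / 575 = -0.01217
|∇h| = √(-0.01304² + -0.01217²) = 0.01784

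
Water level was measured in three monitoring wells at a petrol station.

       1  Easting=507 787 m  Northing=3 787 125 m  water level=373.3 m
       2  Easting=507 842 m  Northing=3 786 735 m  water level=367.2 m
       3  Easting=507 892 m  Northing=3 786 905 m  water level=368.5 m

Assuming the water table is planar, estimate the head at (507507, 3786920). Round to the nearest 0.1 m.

375.8 m

With h = a·x + b·y + c and 1 as origin, the differences give:
  55·a + (-390)·b = -6.1
  105·a + (-220)·b = -4.8
Eliminate b (×(-220) and ×(-390), subtract): 28850·a = -530.00 → a = ∂h/∂x = -0.01837
Back-substitute: b = ∂h/∂y = +0.01305.
h(507507, 3786920) = 373.3 + (-0.01837)·(-280) + (+0.01305)·(-205) = 373.3 +5.144 -2.675 = 375.769 m.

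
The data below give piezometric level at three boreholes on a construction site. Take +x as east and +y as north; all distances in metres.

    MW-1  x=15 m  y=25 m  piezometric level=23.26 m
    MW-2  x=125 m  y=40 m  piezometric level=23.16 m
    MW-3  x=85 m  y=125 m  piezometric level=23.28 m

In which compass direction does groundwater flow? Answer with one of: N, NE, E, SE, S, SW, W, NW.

SE

With h = a·x + b·y + c and MW-1 as origin, the differences give:
  110·a + 15·b = -0.10
  70·a + 100·b = +0.02
Eliminate b (×100 and ×15, subtract): 9950·a = -10.300 → a = ∂h/∂x = -0.001035
Back-substitute: b = ∂h/∂y = +0.0009246.
Flow = −∇h = (+0.001035 east, -0.0009246 north), which points southeast.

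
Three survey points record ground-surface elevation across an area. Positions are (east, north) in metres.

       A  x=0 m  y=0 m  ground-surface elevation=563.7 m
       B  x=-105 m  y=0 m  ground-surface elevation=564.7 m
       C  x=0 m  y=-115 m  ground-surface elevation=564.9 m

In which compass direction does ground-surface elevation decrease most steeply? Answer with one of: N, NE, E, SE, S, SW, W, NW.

∂z/∂x = (564.7 − 563.7) / (-105 − 0) = -0.009524
∂z/∂y = (564.9 − 563.7) / (-115 − 0) = -0.01043
Steepest decrease is along −∇f = (+0.009524 E, +0.01043 N) → northeast.

NE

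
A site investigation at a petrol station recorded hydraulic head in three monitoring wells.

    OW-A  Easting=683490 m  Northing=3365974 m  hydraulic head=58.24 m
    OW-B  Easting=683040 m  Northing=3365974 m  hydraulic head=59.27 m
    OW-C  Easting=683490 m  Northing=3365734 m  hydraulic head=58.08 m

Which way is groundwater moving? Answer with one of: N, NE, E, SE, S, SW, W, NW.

∂h/∂x = (59.27 − 58.24) / (683040 − 683490) = -0.002289
∂h/∂y = (58.08 − 58.24) / (3365734 − 3365974) = +0.0006667
Flow = −∇h = (+0.002289 east, -0.0006667 north), which points east.

E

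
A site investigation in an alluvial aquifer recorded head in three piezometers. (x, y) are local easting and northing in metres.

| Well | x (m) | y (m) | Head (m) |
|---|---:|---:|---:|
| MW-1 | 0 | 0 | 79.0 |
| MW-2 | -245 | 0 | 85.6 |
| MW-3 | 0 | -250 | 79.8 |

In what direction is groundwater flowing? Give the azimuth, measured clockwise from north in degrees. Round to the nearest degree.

∂h/∂x = (85.6 − 79.0) / (-245 − 0) = -0.02694
∂h/∂y = (79.8 − 79.0) / (-250 − 0) = -0.003200
Flow direction (−∇h) has components (+0.02694 E, +0.003200 N).
Azimuth = atan2(E, N) = atan2(+0.02694, +0.003200) = 83.2° ≈ 083°.

083°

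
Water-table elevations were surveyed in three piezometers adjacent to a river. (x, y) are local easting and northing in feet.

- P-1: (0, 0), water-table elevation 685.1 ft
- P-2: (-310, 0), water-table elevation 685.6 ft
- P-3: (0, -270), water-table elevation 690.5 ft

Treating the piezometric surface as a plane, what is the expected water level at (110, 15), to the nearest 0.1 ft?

∂h/∂x = (685.6 − 685.1) / (-310 − 0) = -0.001613
∂h/∂y = (690.5 − 685.1) / (-270 − 0) = -0.02000
h(110, 15) = 685.1 + (-0.001613)·(110) + (-0.02000)·(15) = 685.1 -0.177 -0.300 = 684.623 ft.

684.6 ft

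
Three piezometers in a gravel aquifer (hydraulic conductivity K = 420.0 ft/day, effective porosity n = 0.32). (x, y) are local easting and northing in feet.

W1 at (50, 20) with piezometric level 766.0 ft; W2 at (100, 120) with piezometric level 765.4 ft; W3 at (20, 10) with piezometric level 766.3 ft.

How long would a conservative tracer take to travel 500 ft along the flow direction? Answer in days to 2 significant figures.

With h = a·x + b·y + c and W1 as origin, the differences give:
  50·a + 100·b = -0.6
  (-30)·a + (-10)·b = +0.3
Eliminate b (×(-10) and ×100, subtract): 2500·a = -24.00 → a = ∂h/∂x = -0.009600
Back-substitute: b = ∂h/∂y = -0.001200.
|∇h| = √(-0.009600² + -0.001200²) = 0.009675
Seepage velocity v = K·i/n = 420.0 × 0.009675 / 0.32 = 12.7 ft/day.
t = 500 / 12.7 = 39.37 days.

39 days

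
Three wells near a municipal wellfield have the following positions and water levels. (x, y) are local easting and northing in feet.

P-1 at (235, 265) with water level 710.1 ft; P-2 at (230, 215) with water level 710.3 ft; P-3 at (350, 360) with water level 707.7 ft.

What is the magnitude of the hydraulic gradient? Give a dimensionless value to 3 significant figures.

With h = a·x + b·y + c and P-1 as origin, the differences give:
  (-5)·a + (-50)·b = +0.2
  115·a + 95·b = -2.4
Eliminate b (×95 and ×(-50), subtract): 5275·a = -101.00 → a = ∂h/∂x = -0.01915
Back-substitute: b = ∂h/∂y = -0.002085.
|∇h| = √(-0.01915² + -0.002085²) = 0.01926

0.0193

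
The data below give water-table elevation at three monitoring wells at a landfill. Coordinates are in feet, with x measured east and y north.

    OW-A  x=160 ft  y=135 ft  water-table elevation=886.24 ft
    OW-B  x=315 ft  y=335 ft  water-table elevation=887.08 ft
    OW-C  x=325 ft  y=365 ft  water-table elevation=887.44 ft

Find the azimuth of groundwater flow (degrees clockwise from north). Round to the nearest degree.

135°

Three-point gradient (reference OW-A): Δ to OW-B = (155, 200, +0.84), Δ to OW-C = (165, 230, +1.20).
∂h/∂x = -0.01766, ∂h/∂y = +0.01789 (det = 2650).
Flow direction (−∇h) has components (+0.01766 E, -0.01789 N).
Azimuth = atan2(E, N) = atan2(+0.01766, -0.01789) = 135.4° ≈ 135°.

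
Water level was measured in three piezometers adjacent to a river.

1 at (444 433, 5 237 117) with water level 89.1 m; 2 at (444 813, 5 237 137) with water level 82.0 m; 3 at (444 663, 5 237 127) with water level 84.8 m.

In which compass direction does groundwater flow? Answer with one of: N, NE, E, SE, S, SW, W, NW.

E

Taking 1 as reference: 2−1 = (380, 20, -7.1); 3−1 = (230, 10, -4.3).
Solve a·Δx + b·Δy = Δh: det = 380·10 − 230·20 = -800.
∂h/∂x = [(-7.1)·10 − (-4.3)·20] / -800 = -0.01875
∂h/∂y = [380·(-4.3) − 230·(-7.1)] / -800 = +0.001250
Flow = −∇h = (+0.01875 east, -0.001250 north), which points east.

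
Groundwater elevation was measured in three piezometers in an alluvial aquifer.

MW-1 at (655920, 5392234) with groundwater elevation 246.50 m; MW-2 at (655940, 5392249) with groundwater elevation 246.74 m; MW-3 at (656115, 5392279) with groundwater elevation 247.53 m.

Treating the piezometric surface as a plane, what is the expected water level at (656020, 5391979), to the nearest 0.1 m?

Differences from MW-1: to MW-2 (Δx, Δy, Δh) = (20, 15, +0.24); to MW-3 = (195, 45, +1.03).
Determinant of the coordinate differences = 20·45 − 195·15 = -2025.
∂h/∂x = [(+0.24)·45 − (+1.03)·15] / -2025 = +0.002296
∂h/∂y = [20·(+1.03) − 195·(+0.24)] / -2025 = +0.01294
h(656020, 5391979) = 246.50 + (+0.002296)·(100) + (+0.01294)·(-255) = 246.50 +0.230 -3.299 = 243.430 m.

243.4 m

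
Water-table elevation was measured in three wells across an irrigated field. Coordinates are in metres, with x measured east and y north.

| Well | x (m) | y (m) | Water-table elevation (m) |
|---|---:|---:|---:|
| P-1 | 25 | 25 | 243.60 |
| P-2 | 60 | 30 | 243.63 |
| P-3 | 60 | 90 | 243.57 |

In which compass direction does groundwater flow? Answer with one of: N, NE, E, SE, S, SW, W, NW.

NW

Differences from P-1: to P-2 (Δx, Δy, Δh) = (35, 5, +0.03); to P-3 = (35, 65, -0.03).
Solve a·Δx + b·Δy = Δh: det = 35·65 − 35·5 = 2100.
∂h/∂x = [(+0.03)·65 − (-0.03)·5] / 2100 = +0.001000
∂h/∂y = [35·(-0.03) − 35·(+0.03)] / 2100 = -0.001000
Flow = −∇h = (-0.001000 east, +0.001000 north), which points northwest.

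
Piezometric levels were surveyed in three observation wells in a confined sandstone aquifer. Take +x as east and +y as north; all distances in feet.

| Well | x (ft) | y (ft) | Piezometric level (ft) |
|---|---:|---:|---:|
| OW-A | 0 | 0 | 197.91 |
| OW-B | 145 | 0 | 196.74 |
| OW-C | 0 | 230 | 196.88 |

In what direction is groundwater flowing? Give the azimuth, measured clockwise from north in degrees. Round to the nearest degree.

∂h/∂x = (196.74 − 197.91) / (145 − 0) = -0.008069
∂h/∂y = (196.88 − 197.91) / (230 − 0) = -0.004478
Flow direction (−∇h) has components (+0.008069 E, +0.004478 N).
Azimuth = atan2(E, N) = atan2(+0.008069, +0.004478) = 61.0° ≈ 061°.

061°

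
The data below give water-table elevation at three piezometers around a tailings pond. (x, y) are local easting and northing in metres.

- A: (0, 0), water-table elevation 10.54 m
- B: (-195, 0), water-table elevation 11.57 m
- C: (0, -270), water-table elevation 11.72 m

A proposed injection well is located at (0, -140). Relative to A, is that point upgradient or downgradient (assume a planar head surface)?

upgradient

∂h/∂x = (11.57 − 10.54) / (-195 − 0) = -0.005282
∂h/∂y = (11.72 − 10.54) / (-270 − 0) = -0.004370
Head at (0, -140) = 10.54 + (-0.005282)·(0) + (-0.004370)·(-140) = 11.15 m.
That is higher than the 10.54 m at A, so the point is upgradient.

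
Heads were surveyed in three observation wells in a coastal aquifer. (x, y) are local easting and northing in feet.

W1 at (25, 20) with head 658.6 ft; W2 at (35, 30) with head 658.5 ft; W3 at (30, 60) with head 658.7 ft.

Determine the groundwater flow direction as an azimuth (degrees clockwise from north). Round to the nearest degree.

107°

Three-point gradient (reference W1): Δ to W2 = (10, 10, -0.1), Δ to W3 = (5, 40, +0.1).
∂h/∂x = -0.01429, ∂h/∂y = +0.004286 (det = 350).
Flow direction (−∇h) has components (+0.01429 E, -0.004286 N).
Azimuth = atan2(E, N) = atan2(+0.01429, -0.004286) = 106.7° ≈ 107°.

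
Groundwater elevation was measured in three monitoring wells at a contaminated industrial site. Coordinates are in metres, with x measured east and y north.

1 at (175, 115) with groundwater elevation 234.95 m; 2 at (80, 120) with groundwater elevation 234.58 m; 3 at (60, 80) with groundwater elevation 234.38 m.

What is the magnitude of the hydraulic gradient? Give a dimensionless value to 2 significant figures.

Three-point gradient (reference 1): Δ to 2 = (-95, 5, -0.37), Δ to 3 = (-115, -35, -0.57).
∂h/∂x = +0.004051, ∂h/∂y = +0.002974 (det = 3900).
|∇h| = √(0.004051² + 0.002974²) = 0.005025

0.0050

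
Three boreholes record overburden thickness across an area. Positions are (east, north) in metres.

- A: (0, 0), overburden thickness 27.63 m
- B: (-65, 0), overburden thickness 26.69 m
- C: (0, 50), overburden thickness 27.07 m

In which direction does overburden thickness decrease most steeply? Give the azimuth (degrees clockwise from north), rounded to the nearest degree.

308°

∂d/∂x = (26.69 − 27.63) / (-65 − 0) = +0.01446
∂d/∂y = (27.07 − 27.63) / (50 − 0) = -0.01120
Steepest decrease is along −∇f: components (-0.01446 E, +0.01120 N).
Azimuth = atan2(-0.01446, +0.01120) = 307.8° ≈ 308°.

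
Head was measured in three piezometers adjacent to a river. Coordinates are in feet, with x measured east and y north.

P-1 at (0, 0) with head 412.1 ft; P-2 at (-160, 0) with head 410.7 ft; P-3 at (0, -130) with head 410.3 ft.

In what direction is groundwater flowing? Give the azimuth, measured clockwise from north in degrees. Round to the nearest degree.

212°

∂h/∂x = (410.7 − 412.1) / (-160 − 0) = +0.008750
∂h/∂y = (410.3 − 412.1) / (-130 − 0) = +0.01385
Flow direction (−∇h) has components (-0.008750 E, -0.01385 N).
Azimuth = atan2(E, N) = atan2(-0.008750, -0.01385) = 212.3° ≈ 212°.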